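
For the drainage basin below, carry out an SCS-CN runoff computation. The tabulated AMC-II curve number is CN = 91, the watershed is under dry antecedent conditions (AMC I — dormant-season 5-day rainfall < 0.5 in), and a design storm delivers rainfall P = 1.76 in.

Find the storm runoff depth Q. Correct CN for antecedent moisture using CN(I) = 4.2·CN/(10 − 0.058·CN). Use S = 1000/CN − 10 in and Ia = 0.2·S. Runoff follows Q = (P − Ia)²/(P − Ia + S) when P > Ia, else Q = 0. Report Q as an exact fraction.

CN(I) from CN(II)=91: (4.2·91)/(10 − 0.058·91) = 63700/787 ≈ 80.940
Retention S: 1000/CN − 10 with CN=80.940 → S = 1500/637 ≈ 2.355 in
Ia = 0.2S: 0.2·2.355 = 0.471 in (exactly 300/637)
Excess rainfall: 1.760 − 0.471 = 1.289 in; P > Ia so Q > 0
Q = (20528/15925)²/((20528/15925) + 1500/637) = (421398784/253605625)/(58028/15925) = 105349696/231023975 in ≈ 0.456 in

Q = 105349696/231023975 in ≈ 0.456 in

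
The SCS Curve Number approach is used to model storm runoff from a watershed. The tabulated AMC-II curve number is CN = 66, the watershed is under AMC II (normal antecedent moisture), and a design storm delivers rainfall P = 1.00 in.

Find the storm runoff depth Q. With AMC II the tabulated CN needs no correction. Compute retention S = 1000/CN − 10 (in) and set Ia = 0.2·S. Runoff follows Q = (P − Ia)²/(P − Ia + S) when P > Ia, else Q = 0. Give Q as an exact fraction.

Average conditions: CN = 66 (no AMC adjustment).
Max retention: S = 1000/66 − 10 = 170/33 in (≈ 5.152 in)
Ia = 0.2·(170/33) = 34/33 in ≈ 1.030 in
P = 1.000 ≤ Ia = 1.030 in: entire storm abstracted, Q = 0.

Q = 0 in ≈ 0.000 in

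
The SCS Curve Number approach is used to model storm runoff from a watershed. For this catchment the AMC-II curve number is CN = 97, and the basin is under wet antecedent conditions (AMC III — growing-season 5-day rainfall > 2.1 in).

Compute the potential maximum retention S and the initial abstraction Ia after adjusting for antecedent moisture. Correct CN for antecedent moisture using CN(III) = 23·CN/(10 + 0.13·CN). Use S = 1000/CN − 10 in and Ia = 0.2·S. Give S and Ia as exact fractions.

S = 300/2231 in ≈ 0.134 in; Ia = 60/2231 in ≈ 0.027 in

Wet (AMC III): CN(III) = 23·97/(10 + 0.13·97) = 2231/(2261/100) = 223100/2261 ≈ 98.673
S = 1000/(223100/2261) − 10 = 300/2231 in ≈ 0.134 in
Ia = 0.2S: 0.2·0.134 = 0.027 in (exactly 60/2231)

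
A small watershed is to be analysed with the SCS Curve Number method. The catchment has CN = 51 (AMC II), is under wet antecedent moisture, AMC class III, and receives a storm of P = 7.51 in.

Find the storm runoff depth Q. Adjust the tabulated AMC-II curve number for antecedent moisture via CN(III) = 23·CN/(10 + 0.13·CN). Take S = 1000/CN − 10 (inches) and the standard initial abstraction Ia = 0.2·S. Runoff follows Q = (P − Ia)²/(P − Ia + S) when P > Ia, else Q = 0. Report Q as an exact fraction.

Wet (AMC III): CN(III) = 23·51/(10 + 0.13·51) = 1173/(1663/100) = 117300/1663 ≈ 70.535
Max retention: S = 1000/(117300/1663) − 10 = 4900/1173 in (≈ 4.177 in)
Ia = 0.2S: 0.2·4.177 = 0.835 in (exactly 980/1173)
Excess rainfall: 7.510 − 0.835 = 6.675 in; P > Ia so Q > 0
Runoff Q = (P−Ia)²/(P−Ia+S) = (6.675)²/(6.675+4.177) = 612968423929/149313867900 ≈ 4.105 in

Q = 612968423929/149313867900 in ≈ 4.105 in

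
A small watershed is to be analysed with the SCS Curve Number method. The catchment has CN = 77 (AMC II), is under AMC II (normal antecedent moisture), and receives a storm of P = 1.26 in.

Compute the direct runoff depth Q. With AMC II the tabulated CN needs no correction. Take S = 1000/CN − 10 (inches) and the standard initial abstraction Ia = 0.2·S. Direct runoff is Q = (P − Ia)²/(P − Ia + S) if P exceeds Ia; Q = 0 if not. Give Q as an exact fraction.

AMC II — tabulated CN = 77 applies directly.
Retention S: 1000/CN − 10 with CN=77.000 → S = 230/77 ≈ 2.987 in
Ia = 0.2S: 0.2·2.987 = 0.597 in (exactly 46/77)
Excess rainfall: 1.260 − 0.597 = 0.663 in; P > Ia so Q > 0
Q: (2551/3850)² ÷ (14051/3850) = 6507601/54096350 in (≈ 0.120 in)

Q = 6507601/54096350 in ≈ 0.120 in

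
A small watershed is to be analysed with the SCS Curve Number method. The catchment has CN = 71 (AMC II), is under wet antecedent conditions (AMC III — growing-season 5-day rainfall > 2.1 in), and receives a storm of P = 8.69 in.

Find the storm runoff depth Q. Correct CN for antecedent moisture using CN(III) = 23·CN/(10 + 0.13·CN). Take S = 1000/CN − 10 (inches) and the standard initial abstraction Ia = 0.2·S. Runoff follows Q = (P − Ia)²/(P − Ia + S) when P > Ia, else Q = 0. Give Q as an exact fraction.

Q = 1852530599929/269620874100 in ≈ 6.871 in

Wet (AMC III): CN(III) = 23·71/(10 + 0.13·71) = 1633/(1923/100) = 163300/1923 ≈ 84.919
S = 1000/(163300/1923) − 10 = 2900/1633 in ≈ 1.776 in
Initial abstraction Ia = S/5 = (2900/1633)/5 = 580/1633 ≈ 0.355 in
Excess rainfall: 8.690 − 0.355 = 8.335 in; P > Ia so Q > 0
Q = (1361077/163300)²/((1361077/163300) + 2900/1633) = (1852530599929/26666890000)/(1651077/163300) = 1852530599929/269620874100 in ≈ 6.871 in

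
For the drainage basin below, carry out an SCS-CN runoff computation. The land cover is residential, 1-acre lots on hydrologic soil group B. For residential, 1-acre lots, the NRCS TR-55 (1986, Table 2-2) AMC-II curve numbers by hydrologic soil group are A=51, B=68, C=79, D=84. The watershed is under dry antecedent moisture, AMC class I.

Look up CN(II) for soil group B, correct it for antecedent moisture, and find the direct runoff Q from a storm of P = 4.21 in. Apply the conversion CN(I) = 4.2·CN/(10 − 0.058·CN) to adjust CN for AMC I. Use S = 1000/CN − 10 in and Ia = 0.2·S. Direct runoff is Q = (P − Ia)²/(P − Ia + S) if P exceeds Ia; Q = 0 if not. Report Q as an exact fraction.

NRCS table: residential, 1-acre lots, soil group B → CN(II) = 68
Adjust CN=68 to AMC I: 4.2·68/(10 − 0.058·68) → (1428/5) ÷ (757/125) = 35700/757 ≈ 47.160
S = 1000/(35700/757) − 10 = 4000/357 in ≈ 11.204 in
Ia = 0.2S: 0.2·11.204 = 2.241 in (exactly 800/357)
Excess rainfall: 4.210 − 2.241 = 1.969 in; P > Ia so Q > 0
Q: (70297/35700)² ÷ (470297/35700) = 4941668209/16789602900 in (≈ 0.294 in)

Q = 4941668209/16789602900 in ≈ 0.294 in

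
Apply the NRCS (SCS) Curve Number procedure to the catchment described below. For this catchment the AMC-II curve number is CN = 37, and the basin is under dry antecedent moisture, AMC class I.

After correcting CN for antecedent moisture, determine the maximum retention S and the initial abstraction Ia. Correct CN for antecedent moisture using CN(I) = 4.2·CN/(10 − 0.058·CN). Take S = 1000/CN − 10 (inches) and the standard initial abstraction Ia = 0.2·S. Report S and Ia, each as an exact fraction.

Adjust CN=37 to AMC I: 4.2·37/(10 − 0.058·37) → (777/5) ÷ (3927/500) = 3700/187 ≈ 19.786
Max retention: S = 1000/(3700/187) − 10 = 1500/37 in (≈ 40.541 in)
Ia = 0.2S: 0.2·40.541 = 8.108 in (exactly 300/37)

S = 1500/37 in ≈ 40.541 in; Ia = 300/37 in ≈ 8.108 in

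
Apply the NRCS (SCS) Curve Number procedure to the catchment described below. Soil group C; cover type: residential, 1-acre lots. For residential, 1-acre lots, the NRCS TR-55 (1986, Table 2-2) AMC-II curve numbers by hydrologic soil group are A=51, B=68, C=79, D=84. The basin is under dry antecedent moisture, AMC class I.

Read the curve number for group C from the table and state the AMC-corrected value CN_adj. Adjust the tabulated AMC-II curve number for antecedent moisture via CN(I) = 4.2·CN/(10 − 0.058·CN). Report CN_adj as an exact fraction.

NRCS table: residential, 1-acre lots, soil group C → CN(II) = 79
Dry (AMC I): CN(I) = 4.2·79/(10 − 0.058·79) = (1659/5)/(2709/500) = 7900/129 ≈ 61.240

CN_adj = 7900/129 ≈ 61.240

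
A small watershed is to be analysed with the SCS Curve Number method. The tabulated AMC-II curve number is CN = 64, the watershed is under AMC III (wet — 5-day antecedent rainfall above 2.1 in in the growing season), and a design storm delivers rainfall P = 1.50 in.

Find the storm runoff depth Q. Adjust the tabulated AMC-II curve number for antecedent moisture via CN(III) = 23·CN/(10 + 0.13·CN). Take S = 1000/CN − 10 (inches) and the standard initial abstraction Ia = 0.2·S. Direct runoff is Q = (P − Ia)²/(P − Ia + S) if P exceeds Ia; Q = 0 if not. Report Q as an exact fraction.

Q = 2883/9752 in ≈ 0.296 in

CN(III) from CN(II)=64: (23·64)/(10 + 0.13·64) = 18400/229 ≈ 80.349
Max retention: S = 1000/(18400/229) − 10 = 225/92 in (≈ 2.446 in)
Ia = 0.2·(225/92) = 45/92 in ≈ 0.489 in
P − Ia = 1.500 − 0.489 = 93/92 ≈ 1.011 in (> 0, runoff occurs)
Q: (93/92)² ÷ (159/46) = 2883/9752 in (≈ 0.296 in)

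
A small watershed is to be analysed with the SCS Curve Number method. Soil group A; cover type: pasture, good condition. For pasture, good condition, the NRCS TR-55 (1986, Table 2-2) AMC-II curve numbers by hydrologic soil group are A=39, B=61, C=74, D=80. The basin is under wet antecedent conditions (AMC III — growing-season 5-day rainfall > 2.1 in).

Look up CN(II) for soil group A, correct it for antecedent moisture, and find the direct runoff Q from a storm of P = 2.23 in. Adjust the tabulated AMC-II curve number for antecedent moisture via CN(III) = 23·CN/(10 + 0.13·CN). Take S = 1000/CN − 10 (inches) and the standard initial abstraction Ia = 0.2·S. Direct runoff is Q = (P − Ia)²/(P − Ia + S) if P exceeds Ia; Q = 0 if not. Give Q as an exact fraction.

Q = 6088836961/61716380700 in ≈ 0.099 in

NRCS table: pasture, good condition, soil group A → CN(II) = 39
CN(III) from CN(II)=39: (23·39)/(10 + 0.13·39) = 89700/1507 ≈ 59.522
Max retention: S = 1000/(89700/1507) − 10 = 6100/897 in (≈ 6.800 in)
Ia = 0.2S: 0.2·6.800 = 1.360 in (exactly 1220/897)
P − Ia = 2.230 − 1.360 = 78031/89700 ≈ 0.870 in (> 0, runoff occurs)
Q: (78031/89700)² ÷ (688031/89700) = 6088836961/61716380700 in (≈ 0.099 in)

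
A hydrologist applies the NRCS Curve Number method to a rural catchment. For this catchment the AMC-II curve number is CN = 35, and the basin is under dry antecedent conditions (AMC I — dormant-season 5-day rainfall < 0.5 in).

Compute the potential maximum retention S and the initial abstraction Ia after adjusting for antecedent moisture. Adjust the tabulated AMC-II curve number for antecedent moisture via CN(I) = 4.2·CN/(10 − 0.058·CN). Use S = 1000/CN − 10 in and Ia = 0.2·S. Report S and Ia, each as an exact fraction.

Dry (AMC I): CN(I) = 4.2·35/(10 − 0.058·35) = 147/(797/100) = 14700/797 ≈ 18.444
Retention S: 1000/CN − 10 with CN=18.444 → S = 6500/147 ≈ 44.218 in
Initial abstraction Ia = S/5 = (6500/147)/5 = 1300/147 ≈ 8.844 in

S = 6500/147 in ≈ 44.218 in; Ia = 1300/147 in ≈ 8.844 in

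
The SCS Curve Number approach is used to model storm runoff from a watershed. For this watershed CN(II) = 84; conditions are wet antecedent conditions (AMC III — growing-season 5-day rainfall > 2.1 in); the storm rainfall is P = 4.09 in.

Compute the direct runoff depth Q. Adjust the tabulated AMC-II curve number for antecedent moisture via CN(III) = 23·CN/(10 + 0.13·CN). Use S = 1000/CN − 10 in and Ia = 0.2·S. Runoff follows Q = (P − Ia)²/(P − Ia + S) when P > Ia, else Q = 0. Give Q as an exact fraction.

Wet (AMC III): CN(III) = 23·84/(10 + 0.13·84) = 1932/(523/25) = 48300/523 ≈ 92.352
S = 1000/(48300/523) − 10 = 400/483 in ≈ 0.828 in
Ia = 0.2·(400/483) = 80/483 in ≈ 0.166 in
Since P=4.090 > Ia=0.166: effective rainfall P−Ia = 189547/48300 in
Q = (189547/48300)²/((189547/48300) + 400/483) = (35928065209/2332890000)/(229547/48300) = 35928065209/11087120100 in ≈ 3.241 in

Q = 35928065209/11087120100 in ≈ 3.241 in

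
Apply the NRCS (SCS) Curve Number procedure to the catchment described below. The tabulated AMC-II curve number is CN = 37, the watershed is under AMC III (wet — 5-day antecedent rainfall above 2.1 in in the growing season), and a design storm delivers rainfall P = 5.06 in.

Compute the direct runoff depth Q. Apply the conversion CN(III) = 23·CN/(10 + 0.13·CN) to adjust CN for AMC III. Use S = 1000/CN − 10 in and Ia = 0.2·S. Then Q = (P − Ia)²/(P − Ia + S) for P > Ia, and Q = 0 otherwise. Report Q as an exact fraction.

Adjust CN=37 to AMC III: 23·37/(10 + 0.13·37) → 851 ÷ (1481/100) = 85100/1481 ≈ 57.461
S = 1000/(85100/1481) − 10 = 6300/851 in ≈ 7.403 in
Initial abstraction Ia = S/5 = (6300/851)/5 = 1260/851 ≈ 1.481 in
Since P=5.060 > Ia=1.481: effective rainfall P−Ia = 152303/42550 in
Q: (152303/42550)² ÷ (467303/42550) = 23196203809/19883742650 in (≈ 1.167 in)

Q = 23196203809/19883742650 in ≈ 1.167 in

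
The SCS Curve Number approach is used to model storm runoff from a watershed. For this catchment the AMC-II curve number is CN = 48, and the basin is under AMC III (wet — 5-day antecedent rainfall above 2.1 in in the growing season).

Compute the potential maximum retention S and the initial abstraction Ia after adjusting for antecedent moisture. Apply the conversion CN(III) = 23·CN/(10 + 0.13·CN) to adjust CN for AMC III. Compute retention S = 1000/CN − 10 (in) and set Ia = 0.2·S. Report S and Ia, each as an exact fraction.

S = 325/69 in ≈ 4.710 in; Ia = 65/69 in ≈ 0.942 in

CN(III) from CN(II)=48: (23·48)/(10 + 0.13·48) = 13800/203 ≈ 67.980
Max retention: S = 1000/(13800/203) − 10 = 325/69 in (≈ 4.710 in)
Initial abstraction Ia = S/5 = (325/69)/5 = 65/69 ≈ 0.942 in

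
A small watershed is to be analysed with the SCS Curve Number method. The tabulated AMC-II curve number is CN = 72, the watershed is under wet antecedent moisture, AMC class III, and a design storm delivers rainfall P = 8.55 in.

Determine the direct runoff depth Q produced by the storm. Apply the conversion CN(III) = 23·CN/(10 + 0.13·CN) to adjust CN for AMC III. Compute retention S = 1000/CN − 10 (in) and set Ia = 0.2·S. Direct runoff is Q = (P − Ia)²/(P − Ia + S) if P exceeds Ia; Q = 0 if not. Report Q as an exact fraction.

Wet (AMC III): CN(III) = 23·72/(10 + 0.13·72) = 1656/(484/25) = 10350/121 ≈ 85.537
Retention S: 1000/CN − 10 with CN=85.537 → S = 350/207 ≈ 1.691 in
Ia = 0.2·(350/207) = 70/207 in ≈ 0.338 in
P − Ia = 8.550 − 0.338 = 33997/4140 ≈ 8.212 in (> 0, runoff occurs)
Q = (33997/4140)²/((33997/4140) + 350/207) = (1155796009/17139600)/(40997/4140) = 1155796009/169727580 in ≈ 6.810 in

Q = 1155796009/169727580 in ≈ 6.810 in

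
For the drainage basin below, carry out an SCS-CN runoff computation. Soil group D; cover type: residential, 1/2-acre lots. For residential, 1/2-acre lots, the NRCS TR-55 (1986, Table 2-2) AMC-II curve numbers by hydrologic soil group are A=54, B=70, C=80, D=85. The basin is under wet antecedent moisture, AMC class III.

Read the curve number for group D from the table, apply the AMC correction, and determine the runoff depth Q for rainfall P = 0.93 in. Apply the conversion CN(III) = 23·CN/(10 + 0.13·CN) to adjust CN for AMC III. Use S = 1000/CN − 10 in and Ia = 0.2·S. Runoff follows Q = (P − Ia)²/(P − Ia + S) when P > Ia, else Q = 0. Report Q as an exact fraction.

NRCS table: residential, 1/2-acre lots, soil group D → CN(II) = 85
Adjust CN=85 to AMC III: 23·85/(10 + 0.13·85) → 1955 ÷ (421/20) = 39100/421 ≈ 92.874
S = 1000/(39100/421) − 10 = 300/391 in ≈ 0.767 in
Ia = 0.2·(300/391) = 60/391 in ≈ 0.153 in
P − Ia = 0.930 − 0.153 = 30363/39100 ≈ 0.777 in (> 0, runoff occurs)
Q = (30363/39100)²/((30363/39100) + 300/391) = (921911769/1528810000)/(60363/39100) = 102434641/262243700 in ≈ 0.391 in

Q = 102434641/262243700 in ≈ 0.391 in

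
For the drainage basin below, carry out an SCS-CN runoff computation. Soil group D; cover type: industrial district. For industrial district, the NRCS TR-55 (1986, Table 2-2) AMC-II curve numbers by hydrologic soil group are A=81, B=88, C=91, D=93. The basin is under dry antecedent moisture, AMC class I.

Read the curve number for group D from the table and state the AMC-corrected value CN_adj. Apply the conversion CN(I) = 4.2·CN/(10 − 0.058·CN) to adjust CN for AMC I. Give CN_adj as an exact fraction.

CN_adj = 27900/329 ≈ 84.802

NRCS table: industrial district, soil group D → CN(II) = 93
Adjust CN=93 to AMC I: 4.2·93/(10 − 0.058·93) → (1953/5) ÷ (2303/500) = 27900/329 ≈ 84.802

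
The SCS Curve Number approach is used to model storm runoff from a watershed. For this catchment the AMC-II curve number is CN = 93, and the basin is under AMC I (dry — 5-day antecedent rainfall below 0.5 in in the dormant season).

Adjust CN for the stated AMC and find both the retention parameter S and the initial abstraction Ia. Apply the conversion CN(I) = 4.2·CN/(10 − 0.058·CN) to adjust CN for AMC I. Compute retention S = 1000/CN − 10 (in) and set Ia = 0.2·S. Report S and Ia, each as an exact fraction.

S = 500/279 in ≈ 1.792 in; Ia = 100/279 in ≈ 0.358 in

CN(I) from CN(II)=93: (4.2·93)/(10 − 0.058·93) = 27900/329 ≈ 84.802
S = 1000/(27900/329) − 10 = 500/279 in ≈ 1.792 in
Initial abstraction Ia = S/5 = (500/279)/5 = 100/279 ≈ 0.358 in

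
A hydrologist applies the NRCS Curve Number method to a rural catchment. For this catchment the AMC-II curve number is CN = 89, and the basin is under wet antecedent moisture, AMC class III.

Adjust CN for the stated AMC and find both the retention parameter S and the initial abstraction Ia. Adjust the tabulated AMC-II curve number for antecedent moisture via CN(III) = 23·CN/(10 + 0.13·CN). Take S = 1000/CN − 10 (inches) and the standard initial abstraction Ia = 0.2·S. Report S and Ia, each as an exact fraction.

Adjust CN=89 to AMC III: 23·89/(10 + 0.13·89) → 2047 ÷ (2157/100) = 204700/2157 ≈ 94.900
S = 1000/(204700/2157) − 10 = 1100/2047 in ≈ 0.537 in
Ia = 0.2S: 0.2·0.537 = 0.107 in (exactly 220/2047)

S = 1100/2047 in ≈ 0.537 in; Ia = 220/2047 in ≈ 0.107 in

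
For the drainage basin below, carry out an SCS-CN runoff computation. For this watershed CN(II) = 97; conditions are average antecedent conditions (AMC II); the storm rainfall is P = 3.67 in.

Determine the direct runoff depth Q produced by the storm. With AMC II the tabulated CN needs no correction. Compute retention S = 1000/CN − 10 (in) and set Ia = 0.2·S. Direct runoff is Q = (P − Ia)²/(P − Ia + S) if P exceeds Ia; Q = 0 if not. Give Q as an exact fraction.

Q = 1224930001/368590300 in ≈ 3.323 in

Average conditions: CN = 97 (no AMC adjustment).
Retention S: 1000/CN − 10 with CN=97.000 → S = 30/97 ≈ 0.309 in
Initial abstraction Ia = S/5 = (30/97)/5 = 6/97 ≈ 0.062 in
Since P=3.670 > Ia=0.062: effective rainfall P−Ia = 34999/9700 in
Runoff Q = (P−Ia)²/(P−Ia+S) = (3.608)²/(3.608+0.309) = 1224930001/368590300 ≈ 3.323 in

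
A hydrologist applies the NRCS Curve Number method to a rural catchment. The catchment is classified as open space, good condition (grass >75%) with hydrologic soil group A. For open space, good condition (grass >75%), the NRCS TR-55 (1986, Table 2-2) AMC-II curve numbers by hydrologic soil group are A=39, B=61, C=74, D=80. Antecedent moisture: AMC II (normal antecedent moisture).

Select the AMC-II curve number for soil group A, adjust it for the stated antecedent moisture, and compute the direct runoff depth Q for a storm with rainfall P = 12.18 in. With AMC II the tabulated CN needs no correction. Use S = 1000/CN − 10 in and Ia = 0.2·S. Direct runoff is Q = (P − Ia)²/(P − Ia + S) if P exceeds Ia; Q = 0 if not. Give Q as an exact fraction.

Q = 311557801/93894450 in ≈ 3.318 in

NRCS table: open space, good condition (grass >75%), soil group A → CN(II) = 39
Average conditions: CN = 39 (no AMC adjustment).
S = 1000/39 − 10 = 610/39 in ≈ 15.641 in
Ia = 0.2·(610/39) = 122/39 in ≈ 3.128 in
Since P=12.180 > Ia=3.128: effective rainfall P−Ia = 17651/1950 in
Runoff Q = (P−Ia)²/(P−Ia+S) = (9.052)²/(9.052+15.641) = 311557801/93894450 ≈ 3.318 in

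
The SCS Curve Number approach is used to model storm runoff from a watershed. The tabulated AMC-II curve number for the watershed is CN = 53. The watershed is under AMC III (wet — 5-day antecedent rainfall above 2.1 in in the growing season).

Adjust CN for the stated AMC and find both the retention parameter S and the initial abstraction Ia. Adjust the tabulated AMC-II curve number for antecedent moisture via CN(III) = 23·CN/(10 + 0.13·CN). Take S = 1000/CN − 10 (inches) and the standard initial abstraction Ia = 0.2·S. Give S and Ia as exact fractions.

Wet (AMC III): CN(III) = 23·53/(10 + 0.13·53) = 1219/(1689/100) = 121900/1689 ≈ 72.173
S = 1000/(121900/1689) − 10 = 4700/1219 in ≈ 3.856 in
Ia = 0.2S: 0.2·3.856 = 0.771 in (exactly 940/1219)

S = 4700/1219 in ≈ 3.856 in; Ia = 940/1219 in ≈ 0.771 in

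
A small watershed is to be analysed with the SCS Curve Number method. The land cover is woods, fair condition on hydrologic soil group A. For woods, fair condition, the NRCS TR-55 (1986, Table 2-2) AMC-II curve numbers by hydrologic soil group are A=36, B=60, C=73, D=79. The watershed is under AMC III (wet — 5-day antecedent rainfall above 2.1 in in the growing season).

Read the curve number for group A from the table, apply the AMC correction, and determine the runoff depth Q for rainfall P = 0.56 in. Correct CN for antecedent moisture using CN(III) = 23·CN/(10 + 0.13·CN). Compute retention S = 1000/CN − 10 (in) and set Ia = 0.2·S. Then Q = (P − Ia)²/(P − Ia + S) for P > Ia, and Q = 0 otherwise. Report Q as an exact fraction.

Q = 0 in ≈ 0.000 in

NRCS table: woods, fair condition, soil group A → CN(II) = 36
Wet (AMC III): CN(III) = 23·36/(10 + 0.13·36) = 828/(367/25) = 20700/367 ≈ 56.403
Max retention: S = 1000/(20700/367) − 10 = 1600/207 in (≈ 7.729 in)
Ia = 0.2·(1600/207) = 320/207 in ≈ 1.546 in
P = 0.560 ≤ Ia = 1.546 in: entire storm abstracted, Q = 0.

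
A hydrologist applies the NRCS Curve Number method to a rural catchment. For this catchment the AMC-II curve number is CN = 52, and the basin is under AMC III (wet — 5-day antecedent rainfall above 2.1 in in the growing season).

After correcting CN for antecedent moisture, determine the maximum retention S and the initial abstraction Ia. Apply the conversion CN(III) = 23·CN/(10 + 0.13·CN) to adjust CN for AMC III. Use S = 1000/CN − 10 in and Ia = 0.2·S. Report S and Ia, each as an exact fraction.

S = 1200/299 in ≈ 4.013 in; Ia = 240/299 in ≈ 0.803 in

Adjust CN=52 to AMC III: 23·52/(10 + 0.13·52) → 1196 ÷ (419/25) = 29900/419 ≈ 71.360
Max retention: S = 1000/(29900/419) − 10 = 1200/299 in (≈ 4.013 in)
Ia = 0.2·(1200/299) = 240/299 in ≈ 0.803 in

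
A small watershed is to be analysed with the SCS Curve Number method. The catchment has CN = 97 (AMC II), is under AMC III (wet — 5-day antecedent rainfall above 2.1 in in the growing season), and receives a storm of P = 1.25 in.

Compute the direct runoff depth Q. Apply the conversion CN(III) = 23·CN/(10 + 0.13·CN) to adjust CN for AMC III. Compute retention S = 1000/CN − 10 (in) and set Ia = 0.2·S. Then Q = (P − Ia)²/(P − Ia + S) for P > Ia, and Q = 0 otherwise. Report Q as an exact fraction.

Adjust CN=97 to AMC III: 23·97/(10 + 0.13·97) → 2231 ÷ (2261/100) = 223100/2261 ≈ 98.673
S = 1000/(223100/2261) − 10 = 300/2231 in ≈ 0.134 in
Initial abstraction Ia = S/5 = (300/2231)/5 = 60/2231 ≈ 0.027 in
P − Ia = 1.250 − 0.027 = 10915/8924 ≈ 1.223 in (> 0, runoff occurs)
Q: (10915/8924)² ÷ (12115/8924) = 23827445/21622852 in (≈ 1.102 in)

Q = 23827445/21622852 in ≈ 1.102 in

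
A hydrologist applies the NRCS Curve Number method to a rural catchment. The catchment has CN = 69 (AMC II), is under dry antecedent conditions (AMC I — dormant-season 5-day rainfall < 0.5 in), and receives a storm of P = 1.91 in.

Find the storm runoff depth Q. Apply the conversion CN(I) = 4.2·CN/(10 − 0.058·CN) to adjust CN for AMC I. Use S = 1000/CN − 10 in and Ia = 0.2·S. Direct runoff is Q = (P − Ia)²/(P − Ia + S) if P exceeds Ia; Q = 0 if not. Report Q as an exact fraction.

Dry (AMC I): CN(I) = 4.2·69/(10 − 0.058·69) = (1449/5)/(2999/500) = 144900/2999 ≈ 48.316
Max retention: S = 1000/(144900/2999) − 10 = 15500/1449 in (≈ 10.697 in)
Ia = 0.2S: 0.2·10.697 = 2.139 in (exactly 3100/1449)
P = 1.910 ≤ Ia = 2.139 in: entire storm abstracted, Q = 0.

Q = 0 in ≈ 0.000 in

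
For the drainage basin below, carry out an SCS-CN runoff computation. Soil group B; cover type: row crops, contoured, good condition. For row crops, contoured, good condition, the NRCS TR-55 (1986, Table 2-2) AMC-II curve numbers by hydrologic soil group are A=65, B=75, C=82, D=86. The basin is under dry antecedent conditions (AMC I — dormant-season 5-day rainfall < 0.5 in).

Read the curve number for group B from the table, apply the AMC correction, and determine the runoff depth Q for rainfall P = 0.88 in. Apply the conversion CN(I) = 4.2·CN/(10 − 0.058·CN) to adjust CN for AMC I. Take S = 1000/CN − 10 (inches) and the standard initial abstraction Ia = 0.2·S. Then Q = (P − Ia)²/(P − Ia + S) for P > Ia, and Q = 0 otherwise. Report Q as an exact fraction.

Q = 0 in ≈ 0.000 in

NRCS table: row crops, contoured, good condition, soil group B → CN(II) = 75
Dry (AMC I): CN(I) = 4.2·75/(10 − 0.058·75) = 315/(113/20) = 6300/113 ≈ 55.752
Retention S: 1000/CN − 10 with CN=55.752 → S = 500/63 ≈ 7.937 in
Ia = 0.2S: 0.2·7.937 = 1.587 in (exactly 100/63)
P = 0.880 ≤ Ia = 1.587 in: entire storm abstracted, Q = 0.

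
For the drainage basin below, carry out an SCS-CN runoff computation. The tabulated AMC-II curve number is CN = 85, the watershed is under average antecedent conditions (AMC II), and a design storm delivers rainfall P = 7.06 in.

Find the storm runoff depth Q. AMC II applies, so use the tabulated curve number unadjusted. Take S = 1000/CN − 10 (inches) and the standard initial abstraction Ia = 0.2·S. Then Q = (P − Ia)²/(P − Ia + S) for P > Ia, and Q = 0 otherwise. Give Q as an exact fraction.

CN(II) = 85; AMC II needs no correction.
Max retention: S = 1000/85 − 10 = 30/17 in (≈ 1.765 in)
Ia = 0.2S: 0.2·1.765 = 0.353 in (exactly 6/17)
P − Ia = 7.060 − 0.353 = 5701/850 ≈ 6.707 in (> 0, runoff occurs)
Q: (5701/850)² ÷ (7201/850) = 32501401/6120850 in (≈ 5.310 in)

Q = 32501401/6120850 in ≈ 5.310 in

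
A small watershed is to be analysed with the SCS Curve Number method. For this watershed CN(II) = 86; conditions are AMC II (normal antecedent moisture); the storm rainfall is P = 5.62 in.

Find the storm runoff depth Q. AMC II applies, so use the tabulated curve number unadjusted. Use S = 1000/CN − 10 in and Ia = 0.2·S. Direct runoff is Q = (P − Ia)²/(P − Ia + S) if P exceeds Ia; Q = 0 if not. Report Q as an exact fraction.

Average conditions: CN = 86 (no AMC adjustment).
Max retention: S = 1000/86 − 10 = 70/43 in (≈ 1.628 in)
Ia = 0.2·(70/43) = 14/43 in ≈ 0.326 in
P − Ia = 5.620 − 0.326 = 11383/2150 ≈ 5.294 in (> 0, runoff occurs)
Runoff Q = (P−Ia)²/(P−Ia+S) = (5.294)²/(5.294+1.628) = 129572689/31998450 ≈ 4.049 in

Q = 129572689/31998450 in ≈ 4.049 in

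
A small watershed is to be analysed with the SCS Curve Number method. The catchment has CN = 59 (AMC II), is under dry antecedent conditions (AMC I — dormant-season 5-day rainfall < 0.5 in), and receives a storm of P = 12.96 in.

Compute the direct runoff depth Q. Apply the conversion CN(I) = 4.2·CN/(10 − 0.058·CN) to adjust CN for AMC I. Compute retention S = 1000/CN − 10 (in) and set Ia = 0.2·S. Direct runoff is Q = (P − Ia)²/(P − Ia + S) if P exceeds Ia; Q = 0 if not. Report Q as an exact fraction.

Q = 22340683024/6283557525 in ≈ 3.555 in

Adjust CN=59 to AMC I: 4.2·59/(10 − 0.058·59) → (1239/5) ÷ (3289/500) = 123900/3289 ≈ 37.671
Retention S: 1000/CN − 10 with CN=37.671 → S = 20500/1239 ≈ 16.546 in
Initial abstraction Ia = S/5 = (20500/1239)/5 = 4100/1239 ≈ 3.309 in
Excess rainfall: 12.960 − 3.309 = 9.651 in; P > Ia so Q > 0
Q = (298936/30975)²/((298936/30975) + 20500/1239) = (89362732096/959450625)/(811436/30975) = 22340683024/6283557525 in ≈ 3.555 in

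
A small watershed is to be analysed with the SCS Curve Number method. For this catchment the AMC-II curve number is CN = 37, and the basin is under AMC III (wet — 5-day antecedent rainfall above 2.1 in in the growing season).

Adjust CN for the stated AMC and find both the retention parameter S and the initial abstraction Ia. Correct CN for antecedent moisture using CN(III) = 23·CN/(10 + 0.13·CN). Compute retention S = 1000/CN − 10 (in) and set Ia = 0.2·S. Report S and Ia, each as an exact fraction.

Adjust CN=37 to AMC III: 23·37/(10 + 0.13·37) → 851 ÷ (1481/100) = 85100/1481 ≈ 57.461
Max retention: S = 1000/(85100/1481) − 10 = 6300/851 in (≈ 7.403 in)
Initial abstraction Ia = S/5 = (6300/851)/5 = 1260/851 ≈ 1.481 in

S = 6300/851 in ≈ 7.403 in; Ia = 1260/851 in ≈ 1.481 in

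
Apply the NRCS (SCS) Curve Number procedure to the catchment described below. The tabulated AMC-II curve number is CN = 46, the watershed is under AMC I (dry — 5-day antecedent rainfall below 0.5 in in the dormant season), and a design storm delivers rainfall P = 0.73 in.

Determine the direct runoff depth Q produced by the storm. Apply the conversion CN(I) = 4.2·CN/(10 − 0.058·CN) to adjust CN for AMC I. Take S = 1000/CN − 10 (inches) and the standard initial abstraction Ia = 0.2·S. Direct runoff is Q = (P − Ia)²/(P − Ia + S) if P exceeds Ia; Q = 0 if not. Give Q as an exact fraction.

Q = 0 in ≈ 0.000 in

CN(I) from CN(II)=46: (4.2·46)/(10 − 0.058·46) = 16100/611 ≈ 26.350
Max retention: S = 1000/(16100/611) − 10 = 4500/161 in (≈ 27.950 in)
Ia = 0.2·(4500/161) = 900/161 in ≈ 5.590 in
P = 0.730 ≤ Ia = 5.590 in: entire storm abstracted, Q = 0.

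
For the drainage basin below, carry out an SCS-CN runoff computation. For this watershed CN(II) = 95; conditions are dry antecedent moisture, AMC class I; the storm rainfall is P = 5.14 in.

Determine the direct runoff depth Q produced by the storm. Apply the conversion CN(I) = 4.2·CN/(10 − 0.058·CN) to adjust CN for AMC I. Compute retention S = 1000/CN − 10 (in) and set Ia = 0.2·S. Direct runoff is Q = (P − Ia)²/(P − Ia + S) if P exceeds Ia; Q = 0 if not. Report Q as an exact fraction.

Dry (AMC I): CN(I) = 4.2·95/(10 − 0.058·95) = 399/(449/100) = 39900/449 ≈ 88.864
S = 1000/(39900/449) − 10 = 500/399 in ≈ 1.253 in
Initial abstraction Ia = S/5 = (500/399)/5 = 100/399 ≈ 0.251 in
Since P=5.140 > Ia=0.251: effective rainfall P−Ia = 97543/19950 in
Q: (97543/19950)² ÷ (122543/19950) = 9514636849/2444732850 in (≈ 3.892 in)

Q = 9514636849/2444732850 in ≈ 3.892 in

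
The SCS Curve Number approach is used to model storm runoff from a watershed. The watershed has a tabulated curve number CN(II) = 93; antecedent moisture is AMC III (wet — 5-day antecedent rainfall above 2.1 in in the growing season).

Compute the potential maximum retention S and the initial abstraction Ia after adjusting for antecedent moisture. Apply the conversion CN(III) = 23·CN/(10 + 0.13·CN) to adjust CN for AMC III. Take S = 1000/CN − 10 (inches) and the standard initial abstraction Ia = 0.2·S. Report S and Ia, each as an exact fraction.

Adjust CN=93 to AMC III: 23·93/(10 + 0.13·93) → 2139 ÷ (2209/100) = 213900/2209 ≈ 96.831
Max retention: S = 1000/(213900/2209) − 10 = 700/2139 in (≈ 0.327 in)
Initial abstraction Ia = S/5 = (700/2139)/5 = 140/2139 ≈ 0.065 in

S = 700/2139 in ≈ 0.327 in; Ia = 140/2139 in ≈ 0.065 in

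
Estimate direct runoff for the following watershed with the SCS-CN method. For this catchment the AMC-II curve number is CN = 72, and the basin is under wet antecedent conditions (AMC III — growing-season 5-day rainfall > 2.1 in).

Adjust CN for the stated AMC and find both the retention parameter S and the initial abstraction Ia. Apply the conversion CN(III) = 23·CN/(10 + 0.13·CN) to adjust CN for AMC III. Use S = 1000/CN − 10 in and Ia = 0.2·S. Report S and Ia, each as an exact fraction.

S = 350/207 in ≈ 1.691 in; Ia = 70/207 in ≈ 0.338 in

Wet (AMC III): CN(III) = 23·72/(10 + 0.13·72) = 1656/(484/25) = 10350/121 ≈ 85.537
Max retention: S = 1000/(10350/121) − 10 = 350/207 in (≈ 1.691 in)
Ia = 0.2S: 0.2·1.691 = 0.338 in (exactly 70/207)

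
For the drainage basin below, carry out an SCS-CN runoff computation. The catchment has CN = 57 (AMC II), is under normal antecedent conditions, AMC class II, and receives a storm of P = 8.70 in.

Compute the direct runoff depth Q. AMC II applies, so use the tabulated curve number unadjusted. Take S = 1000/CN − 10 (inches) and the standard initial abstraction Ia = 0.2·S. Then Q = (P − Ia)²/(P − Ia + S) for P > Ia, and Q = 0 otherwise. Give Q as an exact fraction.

Q = 16801801/4787430 in ≈ 3.510 in

CN(II) = 57; AMC II needs no correction.
Retention S: 1000/CN − 10 with CN=57.000 → S = 430/57 ≈ 7.544 in
Initial abstraction Ia = S/5 = (430/57)/5 = 86/57 ≈ 1.509 in
Since P=8.700 > Ia=1.509: effective rainfall P−Ia = 4099/570 in
Q = (4099/570)²/((4099/570) + 430/57) = (16801801/324900)/(8399/570) = 16801801/4787430 in ≈ 3.510 in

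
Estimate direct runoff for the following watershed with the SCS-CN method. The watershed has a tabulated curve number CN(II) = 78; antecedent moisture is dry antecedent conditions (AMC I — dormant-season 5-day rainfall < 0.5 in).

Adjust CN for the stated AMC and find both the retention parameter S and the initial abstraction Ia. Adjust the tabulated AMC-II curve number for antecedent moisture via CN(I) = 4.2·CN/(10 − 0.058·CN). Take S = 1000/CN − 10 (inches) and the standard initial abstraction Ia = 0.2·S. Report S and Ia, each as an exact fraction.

S = 5500/819 in ≈ 6.716 in; Ia = 1100/819 in ≈ 1.343 in

Dry (AMC I): CN(I) = 4.2·78/(10 − 0.058·78) = (1638/5)/(1369/250) = 81900/1369 ≈ 59.825
Max retention: S = 1000/(81900/1369) − 10 = 5500/819 in (≈ 6.716 in)
Ia = 0.2·(5500/819) = 1100/819 in ≈ 1.343 in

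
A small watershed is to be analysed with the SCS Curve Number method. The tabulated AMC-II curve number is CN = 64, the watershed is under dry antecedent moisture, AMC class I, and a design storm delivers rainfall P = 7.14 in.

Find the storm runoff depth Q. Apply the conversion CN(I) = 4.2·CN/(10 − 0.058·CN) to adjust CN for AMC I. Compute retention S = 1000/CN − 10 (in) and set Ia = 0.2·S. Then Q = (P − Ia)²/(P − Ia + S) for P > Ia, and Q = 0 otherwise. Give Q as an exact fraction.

CN(I) from CN(II)=64: (4.2·64)/(10 − 0.058·64) = 5600/131 ≈ 42.748
Max retention: S = 1000/(5600/131) − 10 = 375/28 in (≈ 13.393 in)
Initial abstraction Ia = S/5 = (375/28)/5 = 75/28 ≈ 2.679 in
Excess rainfall: 7.140 − 2.679 = 4.461 in; P > Ia so Q > 0
Runoff Q = (P−Ia)²/(P−Ia+S) = (4.461)²/(4.461+13.393) = 3251043/2916200 ≈ 1.115 in

Q = 3251043/2916200 in ≈ 1.115 in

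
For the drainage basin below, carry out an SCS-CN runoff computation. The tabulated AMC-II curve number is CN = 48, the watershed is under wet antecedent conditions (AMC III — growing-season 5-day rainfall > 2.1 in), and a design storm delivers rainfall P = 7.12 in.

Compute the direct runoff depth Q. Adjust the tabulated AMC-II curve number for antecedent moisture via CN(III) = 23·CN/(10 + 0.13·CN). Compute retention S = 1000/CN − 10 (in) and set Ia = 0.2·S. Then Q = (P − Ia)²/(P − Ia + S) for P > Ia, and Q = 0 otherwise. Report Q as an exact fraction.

Wet (AMC III): CN(III) = 23·48/(10 + 0.13·48) = 1104/(406/25) = 13800/203 ≈ 67.980
Max retention: S = 1000/(13800/203) − 10 = 325/69 in (≈ 4.710 in)
Initial abstraction Ia = S/5 = (325/69)/5 = 65/69 ≈ 0.942 in
Since P=7.120 > Ia=0.942: effective rainfall P−Ia = 10657/1725 in
Q: (10657/1725)² ÷ (18782/1725) = 113571649/32398950 in (≈ 3.505 in)

Q = 113571649/32398950 in ≈ 3.505 in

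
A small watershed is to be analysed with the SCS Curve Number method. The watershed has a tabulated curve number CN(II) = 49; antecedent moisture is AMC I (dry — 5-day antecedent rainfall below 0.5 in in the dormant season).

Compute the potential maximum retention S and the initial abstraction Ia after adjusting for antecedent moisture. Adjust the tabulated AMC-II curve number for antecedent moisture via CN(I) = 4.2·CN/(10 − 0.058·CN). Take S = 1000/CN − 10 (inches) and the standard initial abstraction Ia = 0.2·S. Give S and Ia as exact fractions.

Dry (AMC I): CN(I) = 4.2·49/(10 − 0.058·49) = (1029/5)/(3579/500) = 34300/1193 ≈ 28.751
S = 1000/(34300/1193) − 10 = 8500/343 in ≈ 24.781 in
Ia = 0.2·(8500/343) = 1700/343 in ≈ 4.956 in

S = 8500/343 in ≈ 24.781 in; Ia = 1700/343 in ≈ 4.956 in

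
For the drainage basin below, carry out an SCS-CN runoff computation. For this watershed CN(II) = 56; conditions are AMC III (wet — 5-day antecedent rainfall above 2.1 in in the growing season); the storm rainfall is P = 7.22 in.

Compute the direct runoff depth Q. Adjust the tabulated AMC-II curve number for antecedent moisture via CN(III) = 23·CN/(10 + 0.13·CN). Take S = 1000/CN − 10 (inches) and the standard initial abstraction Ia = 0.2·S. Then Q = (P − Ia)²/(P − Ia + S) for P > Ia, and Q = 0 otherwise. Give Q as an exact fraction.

Wet (AMC III): CN(III) = 23·56/(10 + 0.13·56) = 1288/(432/25) = 4025/54 ≈ 74.537
Max retention: S = 1000/(4025/54) − 10 = 550/161 in (≈ 3.416 in)
Ia = 0.2·(550/161) = 110/161 in ≈ 0.683 in
Excess rainfall: 7.220 − 0.683 = 6.537 in; P > Ia so Q > 0
Runoff Q = (P−Ia)²/(P−Ia+S) = (6.537)²/(6.537+3.416) = 2768969641/644974050 ≈ 4.293 in

Q = 2768969641/644974050 in ≈ 4.293 in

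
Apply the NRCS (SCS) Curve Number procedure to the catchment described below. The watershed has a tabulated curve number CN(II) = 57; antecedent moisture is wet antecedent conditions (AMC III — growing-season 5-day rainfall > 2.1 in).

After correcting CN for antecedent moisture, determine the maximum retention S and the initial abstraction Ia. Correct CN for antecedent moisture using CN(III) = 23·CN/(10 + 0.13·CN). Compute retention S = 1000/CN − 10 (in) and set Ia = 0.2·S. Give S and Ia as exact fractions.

Adjust CN=57 to AMC III: 23·57/(10 + 0.13·57) → 1311 ÷ (1741/100) = 131100/1741 ≈ 75.302
S = 1000/(131100/1741) − 10 = 4300/1311 in ≈ 3.280 in
Ia = 0.2·(4300/1311) = 860/1311 in ≈ 0.656 in

S = 4300/1311 in ≈ 3.280 in; Ia = 860/1311 in ≈ 0.656 in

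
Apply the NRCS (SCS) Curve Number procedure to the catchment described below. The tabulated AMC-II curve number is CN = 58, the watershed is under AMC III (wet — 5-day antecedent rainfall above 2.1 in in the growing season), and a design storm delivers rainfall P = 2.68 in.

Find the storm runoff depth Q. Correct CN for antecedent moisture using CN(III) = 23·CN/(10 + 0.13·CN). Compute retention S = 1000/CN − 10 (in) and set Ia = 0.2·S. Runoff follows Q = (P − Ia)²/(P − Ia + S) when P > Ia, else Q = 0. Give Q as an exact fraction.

Wet (AMC III): CN(III) = 23·58/(10 + 0.13·58) = 1334/(877/50) = 66700/877 ≈ 76.055
S = 1000/(66700/877) − 10 = 2100/667 in ≈ 3.148 in
Ia = 0.2·(2100/667) = 420/667 in ≈ 0.630 in
Excess rainfall: 2.680 − 0.630 = 2.050 in; P > Ia so Q > 0
Q = (34189/16675)²/((34189/16675) + 2100/667) = (1168887721/278055625)/(86689/16675) = 1168887721/1445539075 in ≈ 0.809 in

Q = 1168887721/1445539075 in ≈ 0.809 in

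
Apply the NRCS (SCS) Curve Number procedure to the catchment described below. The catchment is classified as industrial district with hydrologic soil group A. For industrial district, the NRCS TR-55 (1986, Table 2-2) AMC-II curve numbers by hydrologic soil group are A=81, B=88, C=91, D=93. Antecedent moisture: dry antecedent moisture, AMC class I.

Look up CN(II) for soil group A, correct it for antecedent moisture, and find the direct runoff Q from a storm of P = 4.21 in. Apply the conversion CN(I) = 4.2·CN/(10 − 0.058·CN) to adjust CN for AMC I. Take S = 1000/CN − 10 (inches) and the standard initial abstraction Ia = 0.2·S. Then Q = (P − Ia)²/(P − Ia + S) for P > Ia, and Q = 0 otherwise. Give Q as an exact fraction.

NRCS table: industrial district, soil group A → CN(II) = 81
Adjust CN=81 to AMC I: 4.2·81/(10 − 0.058·81) → (1701/5) ÷ (2651/500) = 170100/2651 ≈ 64.164
Max retention: S = 1000/(170100/2651) − 10 = 9500/1701 in (≈ 5.585 in)
Ia = 0.2S: 0.2·5.585 = 1.117 in (exactly 1900/1701)
P − Ia = 4.210 − 1.117 = 526121/170100 ≈ 3.093 in (> 0, runoff occurs)
Q = (526121/170100)²/((526121/170100) + 9500/1701) = (276803306641/28934010000)/(1476121/170100) = 276803306641/251088182100 in ≈ 1.102 in

Q = 276803306641/251088182100 in ≈ 1.102 in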